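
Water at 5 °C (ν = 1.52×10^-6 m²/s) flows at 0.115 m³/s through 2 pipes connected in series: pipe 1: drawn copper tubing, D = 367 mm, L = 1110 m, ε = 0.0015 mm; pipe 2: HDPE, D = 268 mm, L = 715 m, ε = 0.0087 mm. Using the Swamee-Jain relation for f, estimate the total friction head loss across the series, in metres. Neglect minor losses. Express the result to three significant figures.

H ≈ 10.8 m

Pipe 1: V = 1.087 m/s, Re = 2.62×10^5, ε/D = 4.09×10^-6, f = 0.01479, h_1 = f(L/D)V²/2g = 2.694 m
Pipe 2: V = 2.039 m/s, Re = 3.59×10^5, ε/D = 3.25×10^-5, f = 0.01431, h_2 = f(L/D)V²/2g = 8.088 m
Series → Q common, losses add: H = Σh = 10.78 m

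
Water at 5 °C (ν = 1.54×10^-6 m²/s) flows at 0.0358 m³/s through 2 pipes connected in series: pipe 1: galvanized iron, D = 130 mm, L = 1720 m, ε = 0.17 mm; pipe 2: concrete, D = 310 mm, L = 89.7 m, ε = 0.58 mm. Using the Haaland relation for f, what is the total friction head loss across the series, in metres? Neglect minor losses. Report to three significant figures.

Pipe 1: V = 2.697 m/s, Re = 2.28×10^5, ε/D = 0.00131, f = 0.02195, h_1 = f(L/D)V²/2g = 107.7 m
Pipe 2: V = 0.4743 m/s, Re = 9.55×10^4, ε/D = 0.00187, f = 0.02470, h_2 = f(L/D)V²/2g = 0.08195 m
Series → Q common, losses add: H = Σh = 107.7 m

H ≈ 108 m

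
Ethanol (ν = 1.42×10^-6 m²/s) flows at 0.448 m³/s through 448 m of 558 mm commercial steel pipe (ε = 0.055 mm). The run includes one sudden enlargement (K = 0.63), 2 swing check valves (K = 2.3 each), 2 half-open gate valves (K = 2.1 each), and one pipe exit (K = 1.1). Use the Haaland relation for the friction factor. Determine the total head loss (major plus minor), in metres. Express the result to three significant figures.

H_L ≈ 3.68 m

V = 4Q/(πD²) = 1.832 m/s; V²/2g = 0.1711 m
Re = 7.20×10^5, ε/D = 9.86×10^-5 → f = 0.01370 (Haaland)
Major: h_f = f(L/D)·V²/2g = 0.01370·802.9·0.1711 = 1.882 m
Minor: ΣK = 10.5; h_m = ΣK·V²/2g = 1.801 m
Total H_L = 1.882 + 1.801 = 3.683 m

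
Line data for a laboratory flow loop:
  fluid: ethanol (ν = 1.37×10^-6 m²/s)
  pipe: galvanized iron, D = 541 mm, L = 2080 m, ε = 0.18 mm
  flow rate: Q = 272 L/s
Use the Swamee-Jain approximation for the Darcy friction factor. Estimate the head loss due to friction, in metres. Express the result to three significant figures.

h_f ≈ 4.58 m

V = 4Q/(πD²) = 4·0.272/(π·0.541²) = 1.183 m/s
Re = VD/ν = 1.183·0.541/1.37×10^-6 = 4.67×10^5 → turbulent
ε/D = 0.18/541 = 3.33×10^-4
Swamee-Jain: f = 0.01670
h_f = f(L/D)V²/(2g) = 0.01670·(2080/0.541)·1.183²/(2·9.81) = 4.583 m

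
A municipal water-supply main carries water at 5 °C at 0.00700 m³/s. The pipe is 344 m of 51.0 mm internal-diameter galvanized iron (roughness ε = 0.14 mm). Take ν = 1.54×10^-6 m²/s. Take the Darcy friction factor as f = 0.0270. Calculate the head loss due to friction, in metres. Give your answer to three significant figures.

V = 4Q/(πD²) = 4·0.00700/(π·0.0510²) = 3.427 m/s
h_f = f(L/D)V²/(2g) = 0.02700·(344/0.0510)·3.427²/(2·9.81) = 109.0 m

h_f ≈ 109 m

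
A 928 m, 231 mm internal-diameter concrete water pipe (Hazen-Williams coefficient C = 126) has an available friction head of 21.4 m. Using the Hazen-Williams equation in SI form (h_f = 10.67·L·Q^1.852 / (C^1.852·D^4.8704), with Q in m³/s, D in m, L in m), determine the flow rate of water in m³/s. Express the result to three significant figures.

Q ≈ 0.0972 m³/s

Rearranging: Q = [h_f·C^1.852·D^4.8704 / (10.67·L)]^(1/1.852)
Q = [21.4·126^1.852·0.231^4.8704 / (10.67·928)]^0.540 = 0.09720 m³/s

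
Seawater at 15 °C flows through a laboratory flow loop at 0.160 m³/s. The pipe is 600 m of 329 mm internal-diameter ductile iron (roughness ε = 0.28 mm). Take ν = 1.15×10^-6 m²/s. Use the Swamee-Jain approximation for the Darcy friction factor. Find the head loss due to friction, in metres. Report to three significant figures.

V = 4Q/(πD²) = 4·0.160/(π·0.329²) = 1.882 m/s
Re = VD/ν = 1.882·0.329/1.15×10^-6 = 5.38×10^5 → turbulent
ε/D = 0.28/329 = 8.51×10^-4
Swamee-Jain: f = 0.01963
h_f = f(L/D)V²/(2g) = 0.01963·(600/0.329)·1.882²/(2·9.81) = 6.463 m

h_f ≈ 6.46 m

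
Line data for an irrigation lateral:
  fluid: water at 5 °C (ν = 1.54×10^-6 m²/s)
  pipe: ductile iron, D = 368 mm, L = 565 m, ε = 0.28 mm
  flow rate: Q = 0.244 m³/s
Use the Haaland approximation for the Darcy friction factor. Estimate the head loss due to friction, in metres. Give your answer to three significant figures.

h_f ≈ 7.83 m

V = 4Q/(πD²) = 4·0.244/(π·0.368²) = 2.294 m/s
Re = VD/ν = 2.294·0.368/1.54×10^-6 = 5.48×10^5 → turbulent
ε/D = 0.28/368 = 7.61×10^-4
Haaland: f = 0.01901
h_f = f(L/D)V²/(2g) = 0.01901·(565/0.368)·2.294²/(2·9.81) = 7.828 m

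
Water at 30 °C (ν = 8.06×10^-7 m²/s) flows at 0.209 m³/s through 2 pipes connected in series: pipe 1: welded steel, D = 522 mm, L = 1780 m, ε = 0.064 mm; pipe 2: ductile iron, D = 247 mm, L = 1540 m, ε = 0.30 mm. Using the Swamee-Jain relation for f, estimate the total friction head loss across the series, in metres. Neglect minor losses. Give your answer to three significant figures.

H ≈ 129 m

Pipe 1: V = 0.9766 m/s, Re = 6.32×10^5, ε/D = 1.23×10^-4, f = 0.01438, h_1 = f(L/D)V²/2g = 2.383 m
Pipe 2: V = 4.362 m/s, Re = 1.34×10^6, ε/D = 0.00121, f = 0.02087, h_2 = f(L/D)V²/2g = 126.2 m
Series → Q common, losses add: H = Σh = 128.6 m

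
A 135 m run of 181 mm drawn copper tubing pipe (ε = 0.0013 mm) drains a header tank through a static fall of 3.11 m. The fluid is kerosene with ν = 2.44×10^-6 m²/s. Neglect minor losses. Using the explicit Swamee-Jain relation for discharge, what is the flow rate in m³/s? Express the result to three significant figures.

Q ≈ 0.0577 m³/s

Swamee-Jain (Type II): Q = -0.965·√(gD⁵h_f/L)·ln[ε/(3.7D) + √(3.17ν²L/(gD³h_f))]
√(gD⁵h_f/L) = √(9.81·0.181⁵·3.11/135) = 0.006626
ε/(3.7D) = 1.94×10^-6; √(3.17ν²L/(gD³h_f)) = 1.19×10^-4
Q = -0.965·0.006626·ln(1.206×10^-4) = 0.05769 m³/s
Check: V = 2.24 m/s, Re = 1.66×10^5, f = 0.01616, h_f = 3.09 m ≈ 3.11 m ✓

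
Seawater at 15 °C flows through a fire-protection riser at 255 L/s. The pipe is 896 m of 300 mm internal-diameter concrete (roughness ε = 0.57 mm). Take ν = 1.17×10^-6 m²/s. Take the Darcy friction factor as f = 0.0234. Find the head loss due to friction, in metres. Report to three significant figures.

h_f ≈ 46.4 m

V = 4Q/(πD²) = 4·0.255/(π·0.300²) = 3.608 m/s
h_f = f(L/D)V²/(2g) = 0.02340·(896/0.300)·3.608²/(2·9.81) = 46.36 m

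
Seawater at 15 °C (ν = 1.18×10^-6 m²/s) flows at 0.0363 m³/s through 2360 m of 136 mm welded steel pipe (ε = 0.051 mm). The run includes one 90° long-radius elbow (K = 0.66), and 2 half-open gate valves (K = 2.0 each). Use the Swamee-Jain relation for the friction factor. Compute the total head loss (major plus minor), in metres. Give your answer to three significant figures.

V = 4Q/(πD²) = 2.499 m/s; V²/2g = 0.3183 m
Re = 2.88×10^5, ε/D = 3.75×10^-4 → f = 0.01763 (Swamee-Jain)
Major: h_f = f(L/D)·V²/2g = 0.01763·17353·0.3183 = 97.35 m
Minor: ΣK = 4.66; h_m = ΣK·V²/2g = 1.483 m
Total H_L = 97.35 + 1.483 = 98.83 m

H_L ≈ 98.8 m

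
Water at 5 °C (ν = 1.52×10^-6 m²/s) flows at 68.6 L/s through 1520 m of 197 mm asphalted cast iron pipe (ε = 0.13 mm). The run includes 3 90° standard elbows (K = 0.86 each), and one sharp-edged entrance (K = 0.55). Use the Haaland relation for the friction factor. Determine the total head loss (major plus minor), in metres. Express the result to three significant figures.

H_L ≈ 38.6 m

V = 4Q/(πD²) = 2.251 m/s; V²/2g = 0.2582 m
Re = 2.92×10^5, ε/D = 6.60×10^-4 → f = 0.01897 (Haaland)
Major: h_f = f(L/D)·V²/2g = 0.01897·7716·0.2582 = 37.80 m
Minor: ΣK = 3.13; h_m = ΣK·V²/2g = 0.8081 m
Total H_L = 37.80 + 0.8081 = 38.61 m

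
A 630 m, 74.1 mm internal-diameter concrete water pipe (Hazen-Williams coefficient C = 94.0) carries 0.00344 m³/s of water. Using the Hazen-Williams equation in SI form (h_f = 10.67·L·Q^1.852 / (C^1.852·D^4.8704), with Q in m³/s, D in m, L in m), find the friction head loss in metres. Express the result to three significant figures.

h_f ≈ 13.0 m

h_f = 10.67·630·0.00344^1.852 / (94.0^1.852·0.0741^4.8704) = 13.04 m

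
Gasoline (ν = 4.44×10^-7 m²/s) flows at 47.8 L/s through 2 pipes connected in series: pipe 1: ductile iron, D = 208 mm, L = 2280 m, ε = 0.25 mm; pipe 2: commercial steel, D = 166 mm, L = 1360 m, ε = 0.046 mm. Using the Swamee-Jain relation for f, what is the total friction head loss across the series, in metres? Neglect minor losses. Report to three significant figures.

H ≈ 55.2 m

Pipe 1: V = 1.407 m/s, Re = 6.59×10^5, ε/D = 0.00120, f = 0.02105, h_1 = f(L/D)V²/2g = 23.28 m
Pipe 2: V = 2.209 m/s, Re = 8.26×10^5, ε/D = 2.77×10^-4, f = 0.01569, h_2 = f(L/D)V²/2g = 31.97 m
Series → Q common, losses add: H = Σh = 55.24 m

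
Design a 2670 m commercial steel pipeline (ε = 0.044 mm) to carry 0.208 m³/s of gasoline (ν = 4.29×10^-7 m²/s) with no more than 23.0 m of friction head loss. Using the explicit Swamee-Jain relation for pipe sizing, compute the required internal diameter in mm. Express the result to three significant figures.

D ≈ 357 mm

Swamee-Jain (Type III): D = 0.66·[ε^1.25·(LQ²/(gh_f))^4.75 + ν·Q^9.4·(L/(gh_f))^5.2]^0.04
LQ²/(gh_f) = 0.5120; L/(gh_f) = 11.83
Term 1 = ε^1.25·(…)^4.75 = 1.49×10^-7; Term 2 = ν·Q^9.4·(…)^5.2 = 6.35×10^-8
D = 0.66·(1.49×10^-7 + 6.35×10^-8)^0.04 = 0.3570 m = 357 mm
Check: V = 2.08 m/s, Re = 1.73×10^6, f = 0.01336, h_f = 22.0 m ≈ 23.0 m ✓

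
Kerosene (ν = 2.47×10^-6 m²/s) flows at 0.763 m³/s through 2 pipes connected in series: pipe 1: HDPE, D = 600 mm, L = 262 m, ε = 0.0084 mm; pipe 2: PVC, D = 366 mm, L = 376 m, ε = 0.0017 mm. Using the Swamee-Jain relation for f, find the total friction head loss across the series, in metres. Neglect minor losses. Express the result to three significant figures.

Pipe 1: V = 2.699 m/s, Re = 6.56×10^5, ε/D = 1.40×10^-5, f = 0.01274, h_1 = f(L/D)V²/2g = 2.065 m
Pipe 2: V = 7.252 m/s, Re = 1.07×10^6, ε/D = 4.64×10^-6, f = 0.01159, h_2 = f(L/D)V²/2g = 31.92 m
Series → Q common, losses add: H = Σh = 33.98 m

H ≈ 34.0 m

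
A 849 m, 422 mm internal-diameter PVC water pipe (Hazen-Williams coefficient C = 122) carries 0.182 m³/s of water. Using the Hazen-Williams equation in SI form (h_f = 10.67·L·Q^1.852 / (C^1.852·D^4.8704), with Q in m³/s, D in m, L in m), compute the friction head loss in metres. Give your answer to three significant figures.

h_f = 10.67·849·0.182^1.852 / (122^1.852·0.422^4.8704) = 3.529 m

h_f ≈ 3.53 m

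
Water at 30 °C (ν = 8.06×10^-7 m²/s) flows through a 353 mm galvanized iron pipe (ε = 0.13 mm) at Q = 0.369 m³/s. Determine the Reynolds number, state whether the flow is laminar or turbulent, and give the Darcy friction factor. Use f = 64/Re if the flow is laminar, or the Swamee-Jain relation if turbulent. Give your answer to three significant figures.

Re ≈ 1.65×10^6; turbulent; f ≈ 0.0161

V = 4Q/(πD²) = 3.770 m/s
Re = VD/ν = 3.770·0.353/8.06×10^-7 = 1.65×10^6
Re > 4000 → turbulent; ε/D = 3.68×10^-4
Swamee-Jain: f = 0.01608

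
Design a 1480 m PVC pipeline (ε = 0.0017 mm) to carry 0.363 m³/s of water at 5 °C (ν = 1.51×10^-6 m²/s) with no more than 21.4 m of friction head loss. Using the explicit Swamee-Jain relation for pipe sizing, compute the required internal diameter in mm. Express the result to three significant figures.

D ≈ 396 mm

Swamee-Jain (Type III): D = 0.66·[ε^1.25·(LQ²/(gh_f))^4.75 + ν·Q^9.4·(L/(gh_f))^5.2]^0.04
LQ²/(gh_f) = 0.9289; L/(gh_f) = 7.050
Term 1 = ε^1.25·(…)^4.75 = 4.33×10^-8; Term 2 = ν·Q^9.4·(…)^5.2 = 2.84×10^-6
D = 0.66·(4.33×10^-8 + 2.84×10^-6)^0.04 = 0.3962 m = 396 mm
Check: V = 2.94 m/s, Re = 7.73×10^5, f = 0.01222, h_f = 20.2 m ≈ 21.4 m ✓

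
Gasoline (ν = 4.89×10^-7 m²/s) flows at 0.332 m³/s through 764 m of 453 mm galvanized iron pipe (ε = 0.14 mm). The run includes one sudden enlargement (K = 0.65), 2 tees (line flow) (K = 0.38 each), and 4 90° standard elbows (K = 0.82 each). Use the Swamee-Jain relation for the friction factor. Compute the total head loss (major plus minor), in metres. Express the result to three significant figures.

H_L ≈ 6.67 m

V = 4Q/(πD²) = 2.060 m/s; V²/2g = 0.2163 m
Re = 1.91×10^6, ε/D = 3.09×10^-4 → f = 0.01550 (Swamee-Jain)
Major: h_f = f(L/D)·V²/2g = 0.01550·1687·0.2163 = 5.653 m
Minor: ΣK = 4.69; h_m = ΣK·V²/2g = 1.014 m
Total H_L = 5.653 + 1.014 = 6.667 m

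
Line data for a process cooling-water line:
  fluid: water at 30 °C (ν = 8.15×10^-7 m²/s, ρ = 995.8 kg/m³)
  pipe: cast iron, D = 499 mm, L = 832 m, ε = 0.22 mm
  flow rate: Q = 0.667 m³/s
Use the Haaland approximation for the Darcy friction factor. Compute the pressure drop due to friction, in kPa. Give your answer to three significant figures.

V = 4Q/(πD²) = 4·0.667/(π·0.499²) = 3.411 m/s
Re = VD/ν = 3.411·0.499/8.15×10^-7 = 2.09×10^6 → turbulent
ε/D = 0.22/499 = 4.41×10^-4
Haaland: f = 0.01651
h_f = f(L/D)V²/(2g) = 0.01651·(832/0.499)·3.411²/(2·9.81) = 16.32 m
Δp = ρg·h_f = 995.8·9.81·16.32 = 159.4 kPa

Δp ≈ 159 kPa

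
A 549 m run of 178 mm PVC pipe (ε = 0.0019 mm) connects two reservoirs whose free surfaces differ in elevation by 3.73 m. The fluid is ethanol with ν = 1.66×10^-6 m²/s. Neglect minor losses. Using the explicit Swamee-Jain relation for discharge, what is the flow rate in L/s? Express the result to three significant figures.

Q ≈ 29.2 L/s

Swamee-Jain (Type II): Q = -0.965·√(gD⁵h_f/L)·ln[ε/(3.7D) + √(3.17ν²L/(gD³h_f))]
√(gD⁵h_f/L) = √(9.81·0.178⁵·3.73/549) = 0.003451
ε/(3.7D) = 2.88×10^-6; √(3.17ν²L/(gD³h_f)) = 1.52×10^-4
Q = -0.965·0.003451·ln(1.553×10^-4) = 0.02921 m³/s
Check: V = 1.17 m/s, Re = 1.26×10^5, f = 0.01711, h_f = 3.70 m ≈ 3.73 m ✓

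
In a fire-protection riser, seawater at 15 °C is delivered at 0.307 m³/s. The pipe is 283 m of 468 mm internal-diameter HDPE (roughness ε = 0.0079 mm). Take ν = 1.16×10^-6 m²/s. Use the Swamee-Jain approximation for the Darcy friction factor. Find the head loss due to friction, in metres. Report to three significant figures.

h_f ≈ 1.24 m

V = 4Q/(πD²) = 4·0.307/(π·0.468²) = 1.785 m/s
Re = VD/ν = 1.785·0.468/1.16×10^-6 = 7.20×10^5 → turbulent
ε/D = 0.0079/468 = 1.69×10^-5
Swamee-Jain: f = 0.01261
h_f = f(L/D)V²/(2g) = 0.01261·(283/0.468)·1.785²/(2·9.81) = 1.238 m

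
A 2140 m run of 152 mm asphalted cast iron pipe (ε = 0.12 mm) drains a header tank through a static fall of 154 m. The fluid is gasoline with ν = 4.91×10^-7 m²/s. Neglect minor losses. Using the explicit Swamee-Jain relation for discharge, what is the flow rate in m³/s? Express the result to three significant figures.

Q ≈ 0.0612 m³/s

Swamee-Jain (Type II): Q = -0.965·√(gD⁵h_f/L)·ln[ε/(3.7D) + √(3.17ν²L/(gD³h_f))]
√(gD⁵h_f/L) = √(9.81·0.152⁵·154/2140) = 0.007568
ε/(3.7D) = 2.13×10^-4; √(3.17ν²L/(gD³h_f)) = 1.76×10^-5
Q = -0.965·0.007568·ln(2.309×10^-4) = 0.06115 m³/s
Check: V = 3.37 m/s, Re = 1.04×10^6, f = 0.01899, h_f = 155 m ≈ 154 m ✓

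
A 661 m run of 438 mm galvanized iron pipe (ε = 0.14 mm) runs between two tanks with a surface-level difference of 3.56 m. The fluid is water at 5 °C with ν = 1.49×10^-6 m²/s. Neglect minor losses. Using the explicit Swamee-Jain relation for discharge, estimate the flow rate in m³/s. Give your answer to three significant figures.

Q ≈ 0.253 m³/s

Swamee-Jain (Type II): Q = -0.965·√(gD⁵h_f/L)·ln[ε/(3.7D) + √(3.17ν²L/(gD³h_f))]
√(gD⁵h_f/L) = √(9.81·0.438⁵·3.56/661) = 0.02918
ε/(3.7D) = 8.64×10^-5; √(3.17ν²L/(gD³h_f)) = 3.98×10^-5
Q = -0.965·0.02918·ln(1.262×10^-4) = 0.2528 m³/s
Check: V = 1.68 m/s, Re = 4.93×10^5, f = 0.01654, h_f = 3.58 m ≈ 3.56 m ✓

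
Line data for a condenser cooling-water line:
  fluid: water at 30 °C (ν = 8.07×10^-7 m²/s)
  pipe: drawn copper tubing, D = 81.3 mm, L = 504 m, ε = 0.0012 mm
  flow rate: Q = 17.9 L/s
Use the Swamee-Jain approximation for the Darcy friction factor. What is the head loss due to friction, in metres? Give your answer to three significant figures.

h_f ≈ 53.3 m

V = 4Q/(πD²) = 4·0.0179/(π·0.0813²) = 3.448 m/s
Re = VD/ν = 3.448·0.0813/8.07×10^-7 = 3.47×10^5 → turbulent
ε/D = 0.0012/81.3 = 1.48×10^-5
Swamee-Jain: f = 0.01418
h_f = f(L/D)V²/(2g) = 0.01418·(504/0.0813)·3.448²/(2·9.81) = 53.25 m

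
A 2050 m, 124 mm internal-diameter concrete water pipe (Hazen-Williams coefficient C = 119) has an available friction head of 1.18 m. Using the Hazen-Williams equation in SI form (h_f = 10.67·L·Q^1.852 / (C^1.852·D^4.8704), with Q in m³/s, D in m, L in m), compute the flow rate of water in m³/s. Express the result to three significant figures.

Rearranging: Q = [h_f·C^1.852·D^4.8704 / (10.67·L)]^(1/1.852)
Q = [1.18·119^1.852·0.124^4.8704 / (10.67·2050)]^0.540 = 0.002437 m³/s

Q ≈ 0.00244 m³/s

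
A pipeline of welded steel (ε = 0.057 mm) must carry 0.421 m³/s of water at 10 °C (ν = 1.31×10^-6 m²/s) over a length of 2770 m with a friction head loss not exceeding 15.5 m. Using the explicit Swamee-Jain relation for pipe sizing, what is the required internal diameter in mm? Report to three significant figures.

Swamee-Jain (Type III): D = 0.66·[ε^1.25·(LQ²/(gh_f))^4.75 + ν·Q^9.4·(L/(gh_f))^5.2]^0.04
LQ²/(gh_f) = 3.229; L/(gh_f) = 18.22
Term 1 = ε^1.25·(…)^4.75 = 0.00130; Term 2 = ν·Q^9.4·(…)^5.2 = 0.00138
D = 0.66·(0.00130 + 0.00138)^0.04 = 0.5208 m = 521 mm
Check: V = 1.98 m/s, Re = 7.86×10^5, f = 0.01393, h_f = 14.7 m ≈ 15.5 m ✓

D ≈ 521 mm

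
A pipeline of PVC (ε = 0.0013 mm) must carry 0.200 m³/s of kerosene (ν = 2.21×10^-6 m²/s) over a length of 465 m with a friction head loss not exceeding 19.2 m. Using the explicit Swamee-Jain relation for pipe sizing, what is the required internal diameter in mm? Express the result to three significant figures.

Swamee-Jain (Type III): D = 0.66·[ε^1.25·(LQ²/(gh_f))^4.75 + ν·Q^9.4·(L/(gh_f))^5.2]^0.04
LQ²/(gh_f) = 0.09875; L/(gh_f) = 2.469
Term 1 = ε^1.25·(…)^4.75 = 7.35×10^-13; Term 2 = ν·Q^9.4·(…)^5.2 = 6.53×10^-11
D = 0.66·(7.35×10^-13 + 6.53×10^-11)^0.04 = 0.2584 m = 258 mm
Check: V = 3.81 m/s, Re = 4.46×10^5, f = 0.01344, h_f = 17.9 m ≈ 19.2 m ✓

D ≈ 258 mm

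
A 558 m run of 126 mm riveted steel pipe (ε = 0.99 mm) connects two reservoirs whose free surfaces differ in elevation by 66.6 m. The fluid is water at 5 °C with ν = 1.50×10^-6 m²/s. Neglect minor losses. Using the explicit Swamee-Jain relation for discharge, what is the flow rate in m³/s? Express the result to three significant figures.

Q ≈ 0.0361 m³/s

Swamee-Jain (Type II): Q = -0.965·√(gD⁵h_f/L)·ln[ε/(3.7D) + √(3.17ν²L/(gD³h_f))]
√(gD⁵h_f/L) = √(9.81·0.126⁵·66.6/558) = 0.006098
ε/(3.7D) = 0.00212; √(3.17ν²L/(gD³h_f)) = 5.52×10^-5
Q = -0.965·0.006098·ln(0.002179) = 0.03607 m³/s
Check: V = 2.89 m/s, Re = 2.43×10^5, f = 0.03542, h_f = 66.9 m ≈ 66.6 m ✓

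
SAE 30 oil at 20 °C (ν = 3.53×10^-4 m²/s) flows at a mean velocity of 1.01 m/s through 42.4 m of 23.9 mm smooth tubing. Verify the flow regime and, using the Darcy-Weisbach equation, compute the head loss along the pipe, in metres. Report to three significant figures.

Re = VD/ν = 1.01·0.02390/3.53×10^-4 = 68.4 → laminar (Re < 2300)
f = 64/Re = 0.9359
h_f = f(L/D)V²/(2g) = 0.9359·(42.4/0.02390)·1.01²/(2·9.81) = 86.33 m

h_f ≈ 86.3 m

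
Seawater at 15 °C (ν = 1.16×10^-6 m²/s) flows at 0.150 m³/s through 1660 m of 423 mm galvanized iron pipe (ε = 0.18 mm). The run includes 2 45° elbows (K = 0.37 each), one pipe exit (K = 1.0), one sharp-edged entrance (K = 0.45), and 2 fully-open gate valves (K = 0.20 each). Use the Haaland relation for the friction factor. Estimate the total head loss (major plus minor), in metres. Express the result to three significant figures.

V = 4Q/(πD²) = 1.067 m/s; V²/2g = 0.05807 m
Re = 3.89×10^5, ε/D = 4.26×10^-4 → f = 0.01732 (Haaland)
Major: h_f = f(L/D)·V²/2g = 0.01732·3924·0.05807 = 3.948 m
Minor: ΣK = 2.59; h_m = ΣK·V²/2g = 0.1504 m
Total H_L = 3.948 + 0.1504 = 4.098 m

H_L ≈ 4.10 m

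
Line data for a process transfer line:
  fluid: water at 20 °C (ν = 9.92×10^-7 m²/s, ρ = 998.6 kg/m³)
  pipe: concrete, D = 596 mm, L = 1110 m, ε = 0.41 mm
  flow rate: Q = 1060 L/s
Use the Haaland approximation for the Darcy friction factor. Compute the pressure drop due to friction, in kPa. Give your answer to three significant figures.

V = 4Q/(πD²) = 4·1.06/(π·0.596²) = 3.799 m/s
Re = VD/ν = 3.799·0.596/9.92×10^-7 = 2.28×10^6 → turbulent
ε/D = 0.41/596 = 6.88×10^-4
Haaland: f = 0.01815
h_f = f(L/D)V²/(2g) = 0.01815·(1110/0.596)·3.799²/(2·9.81) = 24.88 m
Δp = ρg·h_f = 998.6·9.81·24.88 = 243.7 kPa

Δp ≈ 244 kPa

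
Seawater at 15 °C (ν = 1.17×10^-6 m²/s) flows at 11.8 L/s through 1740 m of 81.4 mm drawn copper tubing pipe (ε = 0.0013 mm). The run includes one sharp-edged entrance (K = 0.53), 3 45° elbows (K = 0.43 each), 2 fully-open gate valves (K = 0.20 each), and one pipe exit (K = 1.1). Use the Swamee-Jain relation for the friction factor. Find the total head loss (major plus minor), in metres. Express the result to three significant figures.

V = 4Q/(πD²) = 2.267 m/s; V²/2g = 0.2621 m
Re = 1.58×10^5, ε/D = 1.60×10^-5 → f = 0.01640 (Swamee-Jain)
Major: h_f = f(L/D)·V²/2g = 0.01640·21376·0.2621 = 91.88 m
Minor: ΣK = 3.32; h_m = ΣK·V²/2g = 0.8700 m
Total H_L = 91.88 + 0.8700 = 92.75 m

H_L ≈ 92.8 m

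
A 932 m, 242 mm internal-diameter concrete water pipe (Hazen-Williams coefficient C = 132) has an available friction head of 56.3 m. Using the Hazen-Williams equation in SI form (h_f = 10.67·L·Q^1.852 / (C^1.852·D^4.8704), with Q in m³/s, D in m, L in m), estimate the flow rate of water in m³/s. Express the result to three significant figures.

Rearranging: Q = [h_f·C^1.852·D^4.8704 / (10.67·L)]^(1/1.852)
Q = [56.3·132^1.852·0.242^4.8704 / (10.67·932)]^0.540 = 0.1936 m³/s

Q ≈ 0.194 m³/s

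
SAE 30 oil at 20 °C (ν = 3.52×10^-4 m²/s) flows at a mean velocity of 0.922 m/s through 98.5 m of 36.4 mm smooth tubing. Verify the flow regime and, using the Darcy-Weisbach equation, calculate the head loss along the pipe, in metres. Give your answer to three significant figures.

Re = VD/ν = 0.922·0.03640/3.52×10^-4 = 95.3 → laminar (Re < 2300)
f = 64/Re = 0.6713
h_f = f(L/D)V²/(2g) = 0.6713·(98.5/0.03640)·0.922²/(2·9.81) = 78.70 m

h_f ≈ 78.7 m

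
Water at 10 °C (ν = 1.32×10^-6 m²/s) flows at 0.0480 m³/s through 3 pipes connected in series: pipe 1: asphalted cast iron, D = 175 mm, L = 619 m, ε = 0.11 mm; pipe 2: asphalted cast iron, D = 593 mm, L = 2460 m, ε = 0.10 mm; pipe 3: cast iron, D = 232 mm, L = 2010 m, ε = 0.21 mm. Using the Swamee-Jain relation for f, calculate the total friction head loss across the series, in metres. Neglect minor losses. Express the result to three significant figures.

Pipe 1: V = 1.996 m/s, Re = 2.65×10^5, ε/D = 6.29×10^-4, f = 0.01918, h_1 = f(L/D)V²/2g = 13.77 m
Pipe 2: V = 0.1738 m/s, Re = 7.81×10^4, ε/D = 1.69×10^-4, f = 0.01967, h_2 = f(L/D)V²/2g = 0.1256 m
Pipe 3: V = 1.135 m/s, Re = 2.00×10^5, ε/D = 9.05×10^-4, f = 0.02081, h_3 = f(L/D)V²/2g = 11.85 m
Series → Q common, losses add: H = Σh = 25.75 m

H ≈ 25.7 m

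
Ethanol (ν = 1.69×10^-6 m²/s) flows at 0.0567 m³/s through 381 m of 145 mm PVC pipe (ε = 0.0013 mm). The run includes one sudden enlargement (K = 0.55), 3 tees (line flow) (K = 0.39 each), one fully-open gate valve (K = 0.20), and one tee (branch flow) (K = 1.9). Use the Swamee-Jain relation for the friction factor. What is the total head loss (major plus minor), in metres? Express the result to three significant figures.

V = 4Q/(πD²) = 3.434 m/s; V²/2g = 0.6009 m
Re = 2.95×10^5, ε/D = 8.97×10^-6 → f = 0.01453 (Swamee-Jain)
Major: h_f = f(L/D)·V²/2g = 0.01453·2628·0.6009 = 22.94 m
Minor: ΣK = 3.82; h_m = ΣK·V²/2g = 2.296 m
Total H_L = 22.94 + 2.296 = 25.23 m

H_L ≈ 25.2 m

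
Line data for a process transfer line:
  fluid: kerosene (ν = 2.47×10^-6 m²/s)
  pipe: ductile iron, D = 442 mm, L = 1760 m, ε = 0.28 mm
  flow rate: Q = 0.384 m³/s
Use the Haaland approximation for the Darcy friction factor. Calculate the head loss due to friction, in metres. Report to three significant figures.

V = 4Q/(πD²) = 4·0.384/(π·0.442²) = 2.503 m/s
Re = VD/ν = 2.503·0.442/2.47×10^-6 = 4.48×10^5 → turbulent
ε/D = 0.28/442 = 6.33×10^-4
Haaland: f = 0.01845
h_f = f(L/D)V²/(2g) = 0.01845·(1760/0.442)·2.503²/(2·9.81) = 23.46 m

h_f ≈ 23.5 m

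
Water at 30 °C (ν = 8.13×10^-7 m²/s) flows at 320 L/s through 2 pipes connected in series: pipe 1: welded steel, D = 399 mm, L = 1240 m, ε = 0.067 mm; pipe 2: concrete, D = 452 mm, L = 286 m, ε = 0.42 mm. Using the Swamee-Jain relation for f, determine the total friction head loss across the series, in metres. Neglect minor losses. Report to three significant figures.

Pipe 1: V = 2.559 m/s, Re = 1.26×10^6, ε/D = 1.68×10^-4, f = 0.01421, h_1 = f(L/D)V²/2g = 14.75 m
Pipe 2: V = 1.994 m/s, Re = 1.11×10^6, ε/D = 9.29×10^-4, f = 0.01967, h_2 = f(L/D)V²/2g = 2.522 m
Series → Q common, losses add: H = Σh = 17.27 m

H ≈ 17.3 m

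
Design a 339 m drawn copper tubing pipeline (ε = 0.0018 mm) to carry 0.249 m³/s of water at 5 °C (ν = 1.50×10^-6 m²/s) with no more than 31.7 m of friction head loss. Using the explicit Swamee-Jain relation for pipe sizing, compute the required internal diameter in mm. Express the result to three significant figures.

Swamee-Jain (Type III): D = 0.66·[ε^1.25·(LQ²/(gh_f))^4.75 + ν·Q^9.4·(L/(gh_f))^5.2]^0.04
LQ²/(gh_f) = 0.06759; L/(gh_f) = 1.090
Term 1 = ε^1.25·(…)^4.75 = 1.82×10^-13; Term 2 = ν·Q^9.4·(…)^5.2 = 4.96×10^-12
D = 0.66·(1.82×10^-13 + 4.96×10^-12)^0.04 = 0.2333 m = 233 mm
Check: V = 5.82 m/s, Re = 9.06×10^5, f = 0.01198, h_f = 30.1 m ≈ 31.7 m ✓

D ≈ 233 mm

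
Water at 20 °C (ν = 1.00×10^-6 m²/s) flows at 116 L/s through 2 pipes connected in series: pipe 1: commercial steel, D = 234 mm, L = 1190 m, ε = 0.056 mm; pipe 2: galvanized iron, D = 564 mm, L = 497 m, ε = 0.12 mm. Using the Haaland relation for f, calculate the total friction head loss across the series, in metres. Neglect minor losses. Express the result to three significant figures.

H ≈ 29.2 m

Pipe 1: V = 2.697 m/s, Re = 6.31×10^5, ε/D = 2.39×10^-4, f = 0.01540, h_1 = f(L/D)V²/2g = 29.03 m
Pipe 2: V = 0.4643 m/s, Re = 2.62×10^5, ε/D = 2.13×10^-4, f = 0.01641, h_2 = f(L/D)V²/2g = 0.1589 m
Series → Q common, losses add: H = Σh = 29.19 m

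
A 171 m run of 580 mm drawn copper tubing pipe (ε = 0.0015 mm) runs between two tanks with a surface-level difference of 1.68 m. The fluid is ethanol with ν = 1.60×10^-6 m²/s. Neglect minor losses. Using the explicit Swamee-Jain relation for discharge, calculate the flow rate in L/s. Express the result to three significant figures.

Q ≈ 825 L/s

Swamee-Jain (Type II): Q = -0.965·√(gD⁵h_f/L)·ln[ε/(3.7D) + √(3.17ν²L/(gD³h_f))]
√(gD⁵h_f/L) = √(9.81·0.580⁵·1.68/171) = 0.07954
ε/(3.7D) = 6.99×10^-7; √(3.17ν²L/(gD³h_f)) = 2.08×10^-5
Q = -0.965·0.07954·ln(2.147×10^-5) = 0.8250 m³/s
Check: V = 3.12 m/s, Re = 1.13×10^6, f = 0.01144, h_f = 1.68 m ≈ 1.68 m ✓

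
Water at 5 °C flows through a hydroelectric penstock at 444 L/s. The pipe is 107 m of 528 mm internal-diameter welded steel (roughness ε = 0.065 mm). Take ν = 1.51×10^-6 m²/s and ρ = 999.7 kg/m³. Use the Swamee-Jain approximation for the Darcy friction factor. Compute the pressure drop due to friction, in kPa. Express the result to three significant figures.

V = 4Q/(πD²) = 4·0.444/(π·0.528²) = 2.028 m/s
Re = VD/ν = 2.028·0.528/1.51×10^-6 = 7.09×10^5 → turbulent
ε/D = 0.065/528 = 1.23×10^-4
Swamee-Jain: f = 0.01423
h_f = f(L/D)V²/(2g) = 0.01423·(107/0.528)·2.028²/(2·9.81) = 0.6045 m
Δp = ρg·h_f = 999.7·9.81·0.6045 = 5.928 kPa

Δp ≈ 5.93 kPa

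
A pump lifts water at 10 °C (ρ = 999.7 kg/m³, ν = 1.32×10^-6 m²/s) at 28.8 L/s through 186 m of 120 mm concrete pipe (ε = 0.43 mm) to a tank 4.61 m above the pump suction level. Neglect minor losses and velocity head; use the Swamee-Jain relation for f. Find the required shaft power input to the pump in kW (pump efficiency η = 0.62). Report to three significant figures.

V = 4Q/(πD²) = 2.546 m/s; Re = 2.31×10^5; ε/D = 0.00358; f = 0.02820
h_f = f(L/D)V²/2g = 14.45 m
Total head H = z + h_f = 4.61 + 14.45 = 19.06 m
P_hyd = ρgQH = 999.7·9.81·0.0288·19.06 = 5.383 kW
P_shaft = P_hyd/η = 5.383/0.62 = 8.682 kW

P_shaft ≈ 8.68 kW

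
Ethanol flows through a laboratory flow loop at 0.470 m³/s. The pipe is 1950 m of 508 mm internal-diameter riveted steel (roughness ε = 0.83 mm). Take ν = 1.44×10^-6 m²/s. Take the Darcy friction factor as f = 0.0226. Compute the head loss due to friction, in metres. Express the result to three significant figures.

h_f ≈ 23.8 m

V = 4Q/(πD²) = 4·0.470/(π·0.508²) = 2.319 m/s
h_f = f(L/D)V²/(2g) = 0.02260·(1950/0.508)·2.319²/(2·9.81) = 23.78 m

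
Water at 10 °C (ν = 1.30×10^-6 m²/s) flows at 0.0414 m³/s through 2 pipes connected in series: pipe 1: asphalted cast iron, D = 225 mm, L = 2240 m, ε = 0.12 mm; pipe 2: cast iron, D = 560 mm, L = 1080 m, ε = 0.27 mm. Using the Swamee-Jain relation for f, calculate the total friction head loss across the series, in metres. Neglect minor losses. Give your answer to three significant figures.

H ≈ 10.7 m

Pipe 1: V = 1.041 m/s, Re = 1.80×10^5, ε/D = 5.33×10^-4, f = 0.01929, h_1 = f(L/D)V²/2g = 10.61 m
Pipe 2: V = 0.1681 m/s, Re = 7.24×10^4, ε/D = 4.82×10^-4, f = 0.02127, h_2 = f(L/D)V²/2g = 0.05907 m
Series → Q common, losses add: H = Σh = 10.67 m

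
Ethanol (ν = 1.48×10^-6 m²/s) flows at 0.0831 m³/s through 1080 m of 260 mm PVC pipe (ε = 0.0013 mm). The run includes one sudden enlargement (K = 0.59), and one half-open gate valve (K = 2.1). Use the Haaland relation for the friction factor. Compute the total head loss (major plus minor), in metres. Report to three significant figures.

V = 4Q/(πD²) = 1.565 m/s; V²/2g = 0.1249 m
Re = 2.75×10^5, ε/D = 5.00×10^-6 → f = 0.01462 (Haaland)
Major: h_f = f(L/D)·V²/2g = 0.01462·4154·0.1249 = 7.581 m
Minor: ΣK = 2.69; h_m = ΣK·V²/2g = 0.3359 m
Total H_L = 7.581 + 0.3359 = 7.917 m

H_L ≈ 7.92 m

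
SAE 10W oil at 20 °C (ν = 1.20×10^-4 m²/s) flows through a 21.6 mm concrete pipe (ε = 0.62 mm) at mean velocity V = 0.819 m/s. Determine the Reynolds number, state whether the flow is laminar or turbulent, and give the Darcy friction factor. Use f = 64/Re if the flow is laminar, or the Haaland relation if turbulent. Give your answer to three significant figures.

Re = VD/ν = 0.8190·0.0216/1.20×10^-4 = 147
Re < 2300 → laminar → f = 64/Re = 0.4341

Re ≈ 147; laminar; f = 64/Re ≈ 0.434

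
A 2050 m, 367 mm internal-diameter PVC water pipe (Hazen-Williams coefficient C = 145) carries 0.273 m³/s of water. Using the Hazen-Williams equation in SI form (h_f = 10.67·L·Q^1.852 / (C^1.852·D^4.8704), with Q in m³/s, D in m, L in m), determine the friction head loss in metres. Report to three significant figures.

h_f = 10.67·2050·0.273^1.852 / (145^1.852·0.367^4.8704) = 25.89 m

h_f ≈ 25.9 m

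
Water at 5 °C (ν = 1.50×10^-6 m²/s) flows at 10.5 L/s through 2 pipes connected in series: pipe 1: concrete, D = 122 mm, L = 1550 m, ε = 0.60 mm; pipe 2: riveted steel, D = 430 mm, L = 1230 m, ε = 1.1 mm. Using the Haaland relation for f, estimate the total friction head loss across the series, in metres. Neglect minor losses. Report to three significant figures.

H ≈ 16.4 m

Pipe 1: V = 0.8982 m/s, Re = 7.31×10^4, ε/D = 0.00492, f = 0.03144, h_1 = f(L/D)V²/2g = 16.43 m
Pipe 2: V = 0.07230 m/s, Re = 2.07×10^4, ε/D = 0.00256, f = 0.03030, h_2 = f(L/D)V²/2g = 0.02310 m
Series → Q common, losses add: H = Σh = 16.45 m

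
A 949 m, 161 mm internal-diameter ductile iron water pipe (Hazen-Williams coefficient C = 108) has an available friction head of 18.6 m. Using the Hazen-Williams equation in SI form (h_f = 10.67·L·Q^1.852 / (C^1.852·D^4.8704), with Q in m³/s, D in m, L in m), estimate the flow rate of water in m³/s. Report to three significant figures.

Q ≈ 0.0295 m³/s

Rearranging: Q = [h_f·C^1.852·D^4.8704 / (10.67·L)]^(1/1.852)
Q = [18.6·108^1.852·0.161^4.8704 / (10.67·949)]^0.540 = 0.02953 m³/s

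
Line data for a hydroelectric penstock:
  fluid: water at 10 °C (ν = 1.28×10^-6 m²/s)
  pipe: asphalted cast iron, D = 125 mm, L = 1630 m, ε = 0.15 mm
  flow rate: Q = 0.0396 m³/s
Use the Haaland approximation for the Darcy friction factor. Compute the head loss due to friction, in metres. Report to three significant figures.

h_f ≈ 147 m

V = 4Q/(πD²) = 4·0.0396/(π·0.125²) = 3.227 m/s
Re = VD/ν = 3.227·0.125/1.28×10^-6 = 3.15×10^5 → turbulent
ε/D = 0.15/125 = 0.00120
Haaland: f = 0.02129
h_f = f(L/D)V²/(2g) = 0.02129·(1630/0.125)·3.227²/(2·9.81) = 147.4 m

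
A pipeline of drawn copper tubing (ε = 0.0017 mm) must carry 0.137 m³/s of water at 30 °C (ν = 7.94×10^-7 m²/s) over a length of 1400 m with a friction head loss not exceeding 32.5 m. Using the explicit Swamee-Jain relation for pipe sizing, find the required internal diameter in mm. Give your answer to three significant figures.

Swamee-Jain (Type III): D = 0.66·[ε^1.25·(LQ²/(gh_f))^4.75 + ν·Q^9.4·(L/(gh_f))^5.2]^0.04
LQ²/(gh_f) = 0.08242; L/(gh_f) = 4.391
Term 1 = ε^1.25·(…)^4.75 = 4.36×10^-13; Term 2 = ν·Q^9.4·(…)^5.2 = 1.34×10^-11
D = 0.66·(4.36×10^-13 + 1.34×10^-11)^0.04 = 0.2427 m = 243 mm
Check: V = 2.96 m/s, Re = 9.05×10^5, f = 0.01197, h_f = 30.8 m ≈ 32.5 m ✓

D ≈ 243 mm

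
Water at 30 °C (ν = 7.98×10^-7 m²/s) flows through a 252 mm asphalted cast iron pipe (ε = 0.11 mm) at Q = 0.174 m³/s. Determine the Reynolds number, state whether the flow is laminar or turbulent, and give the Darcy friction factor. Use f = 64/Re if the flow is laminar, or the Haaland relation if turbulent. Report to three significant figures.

Re ≈ 1.10×10^6; turbulent; f ≈ 0.0167

V = 4Q/(πD²) = 3.489 m/s
Re = VD/ν = 3.489·0.252/7.98×10^-7 = 1.10×10^6
Re > 4000 → turbulent; ε/D = 4.37×10^-4
Haaland: f = 0.01668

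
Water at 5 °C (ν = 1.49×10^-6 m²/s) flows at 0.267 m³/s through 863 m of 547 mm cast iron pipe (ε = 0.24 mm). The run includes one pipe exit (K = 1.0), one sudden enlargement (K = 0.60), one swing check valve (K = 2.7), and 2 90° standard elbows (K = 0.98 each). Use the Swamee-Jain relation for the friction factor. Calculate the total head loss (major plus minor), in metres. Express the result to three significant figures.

V = 4Q/(πD²) = 1.136 m/s; V²/2g = 0.06580 m
Re = 4.17×10^5, ε/D = 4.39×10^-4 → f = 0.01756 (Swamee-Jain)
Major: h_f = f(L/D)·V²/2g = 0.01756·1578·0.06580 = 1.823 m
Minor: ΣK = 6.26; h_m = ΣK·V²/2g = 0.4119 m
Total H_L = 1.823 + 0.4119 = 2.235 m

H_L ≈ 2.24 m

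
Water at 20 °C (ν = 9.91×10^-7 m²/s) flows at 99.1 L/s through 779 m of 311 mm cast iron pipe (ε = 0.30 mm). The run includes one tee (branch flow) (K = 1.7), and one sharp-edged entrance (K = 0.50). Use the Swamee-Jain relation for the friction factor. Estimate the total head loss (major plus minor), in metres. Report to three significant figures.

H_L ≈ 4.61 m

V = 4Q/(πD²) = 1.305 m/s; V²/2g = 0.08674 m
Re = 4.09×10^5, ε/D = 9.65×10^-4 → f = 0.02034 (Swamee-Jain)
Major: h_f = f(L/D)·V²/2g = 0.02034·2505·0.08674 = 4.419 m
Minor: ΣK = 2.20; h_m = ΣK·V²/2g = 0.1908 m
Total H_L = 4.419 + 0.1908 = 4.609 m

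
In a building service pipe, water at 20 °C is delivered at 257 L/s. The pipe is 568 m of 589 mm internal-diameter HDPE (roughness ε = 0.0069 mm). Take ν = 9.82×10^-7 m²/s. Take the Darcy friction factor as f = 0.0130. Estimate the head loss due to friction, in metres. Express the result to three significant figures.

h_f ≈ 0.568 m

V = 4Q/(πD²) = 4·0.257/(π·0.589²) = 0.9432 m/s
h_f = f(L/D)V²/(2g) = 0.01300·(568/0.589)·0.9432²/(2·9.81) = 0.5685 m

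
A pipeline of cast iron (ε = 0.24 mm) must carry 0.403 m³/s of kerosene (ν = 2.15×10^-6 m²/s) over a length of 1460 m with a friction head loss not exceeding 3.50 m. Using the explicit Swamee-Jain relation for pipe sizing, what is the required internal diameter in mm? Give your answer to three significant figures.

Swamee-Jain (Type III): D = 0.66·[ε^1.25·(LQ²/(gh_f))^4.75 + ν·Q^9.4·(L/(gh_f))^5.2]^0.04
LQ²/(gh_f) = 6.906; L/(gh_f) = 42.52
Term 1 = ε^1.25·(…)^4.75 = 0.289; Term 2 = ν·Q^9.4·(…)^5.2 = 0.123
D = 0.66·(0.289 + 0.123)^0.04 = 0.6371 m = 637 mm
Check: V = 1.26 m/s, Re = 3.75×10^5, f = 0.01728, h_f = 3.23 m ≈ 3.50 m ✓

D ≈ 637 mm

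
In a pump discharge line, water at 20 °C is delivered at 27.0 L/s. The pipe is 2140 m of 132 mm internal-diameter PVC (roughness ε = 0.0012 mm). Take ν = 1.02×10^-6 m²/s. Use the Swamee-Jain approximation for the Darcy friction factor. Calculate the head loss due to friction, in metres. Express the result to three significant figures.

h_f ≈ 48.0 m

V = 4Q/(πD²) = 4·0.0270/(π·0.132²) = 1.973 m/s
Re = VD/ν = 1.973·0.132/1.02×10^-6 = 2.55×10^5 → turbulent
ε/D = 0.0012/132 = 9.09×10^-6
Swamee-Jain: f = 0.01492
h_f = f(L/D)V²/(2g) = 0.01492·(2140/0.132)·1.973²/(2·9.81) = 47.98 m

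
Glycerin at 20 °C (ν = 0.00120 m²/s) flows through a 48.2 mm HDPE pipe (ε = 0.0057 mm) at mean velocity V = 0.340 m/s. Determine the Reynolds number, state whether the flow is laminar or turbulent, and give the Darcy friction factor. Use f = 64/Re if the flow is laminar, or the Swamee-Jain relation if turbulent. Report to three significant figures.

Re = VD/ν = 0.3400·0.0482/0.00120 = 13.7
Re < 2300 → laminar → f = 64/Re = 4.686

Re ≈ 13.7; laminar; f = 64/Re ≈ 4.69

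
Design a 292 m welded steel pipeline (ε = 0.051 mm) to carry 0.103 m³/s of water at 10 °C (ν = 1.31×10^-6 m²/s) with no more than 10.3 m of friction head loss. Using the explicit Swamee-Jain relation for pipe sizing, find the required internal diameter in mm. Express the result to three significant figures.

Swamee-Jain (Type III): D = 0.66·[ε^1.25·(LQ²/(gh_f))^4.75 + ν·Q^9.4·(L/(gh_f))^5.2]^0.04
LQ²/(gh_f) = 0.03066; L/(gh_f) = 2.890
Term 1 = ε^1.25·(…)^4.75 = 2.79×10^-13; Term 2 = ν·Q^9.4·(…)^5.2 = 1.72×10^-13
D = 0.66·(2.79×10^-13 + 1.72×10^-13)^0.04 = 0.2117 m = 212 mm
Check: V = 2.93 m/s, Re = 4.73×10^5, f = 0.01595, h_f = 9.61 m ≈ 10.3 m ✓

D ≈ 212 mm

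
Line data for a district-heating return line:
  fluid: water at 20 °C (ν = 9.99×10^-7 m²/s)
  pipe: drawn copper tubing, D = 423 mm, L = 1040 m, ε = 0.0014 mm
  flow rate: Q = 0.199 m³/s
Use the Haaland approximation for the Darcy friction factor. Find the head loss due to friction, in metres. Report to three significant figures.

V = 4Q/(πD²) = 4·0.199/(π·0.423²) = 1.416 m/s
Re = VD/ν = 1.416·0.423/9.99×10^-7 = 6.00×10^5 → turbulent
ε/D = 0.0014/423 = 3.31×10^-6
Haaland: f = 0.01269
h_f = f(L/D)V²/(2g) = 0.01269·(1040/0.423)·1.416²/(2·9.81) = 3.189 m

h_f ≈ 3.19 m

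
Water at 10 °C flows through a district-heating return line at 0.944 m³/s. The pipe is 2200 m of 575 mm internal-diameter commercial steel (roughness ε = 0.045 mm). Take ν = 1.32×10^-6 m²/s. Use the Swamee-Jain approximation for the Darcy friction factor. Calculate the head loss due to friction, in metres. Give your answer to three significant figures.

V = 4Q/(πD²) = 4·0.944/(π·0.575²) = 3.635 m/s
Re = VD/ν = 3.635·0.575/1.32×10^-6 = 1.58×10^6 → turbulent
ε/D = 0.045/575 = 7.83×10^-5
Swamee-Jain: f = 0.01268
h_f = f(L/D)V²/(2g) = 0.01268·(2200/0.575)·3.635²/(2·9.81) = 32.67 m

h_f ≈ 32.7 m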